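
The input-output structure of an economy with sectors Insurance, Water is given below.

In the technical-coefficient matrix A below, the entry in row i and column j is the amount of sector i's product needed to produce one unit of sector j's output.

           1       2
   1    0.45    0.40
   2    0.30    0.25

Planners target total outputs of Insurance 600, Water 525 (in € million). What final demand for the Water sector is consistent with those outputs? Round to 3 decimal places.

I − A =
  [   0.55    -0.40]
  [  -0.30     0.75]
d = (I − A) x:
  d_1 = (+0.55)·600 + (-0.40)·525 = 120.000
  d_2 = (-0.30)·600 + (+0.75)·525 = 213.750

d_2 = 213.750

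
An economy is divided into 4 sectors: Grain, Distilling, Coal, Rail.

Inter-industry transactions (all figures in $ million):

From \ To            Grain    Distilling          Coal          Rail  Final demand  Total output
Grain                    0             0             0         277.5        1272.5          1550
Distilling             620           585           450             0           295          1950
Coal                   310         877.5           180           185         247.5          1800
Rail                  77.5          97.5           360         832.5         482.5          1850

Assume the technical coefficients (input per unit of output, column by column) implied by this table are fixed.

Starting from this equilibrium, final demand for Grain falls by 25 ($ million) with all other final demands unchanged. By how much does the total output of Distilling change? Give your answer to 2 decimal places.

Δx_D = -21.63

Technical coefficients a_ij = z_ij / X_j:
  a_GG = 0/1550 = 0.00, a_DG = 620/1550 = 0.40, a_CG = 310/1550 = 0.20, a_RG = 77.5/1550 = 0.05
  a_GD = 0/1950 = 0.00, a_DD = 585/1950 = 0.30, a_CD = 877.5/1950 = 0.45, a_RD = 97.5/1950 = 0.05
  a_GC = 0/1800 = 0.00, a_DC = 450/1800 = 0.25, a_CC = 180/1800 = 0.10, a_RC = 360/1800 = 0.20
  a_GR = 277.5/1850 = 0.15, a_DR = 0/1850 = 0.00, a_CR = 185/1850 = 0.10, a_RR = 832.5/1850 = 0.45
I − A =
  [   1.00     0.00     0.00    -0.15]
  [  -0.40     0.70    -0.25     0.00]
  [  -0.20    -0.45     0.90    -0.10]
  [  -0.05    -0.05    -0.20     0.55]
Compute the cofactors C_ij = (−1)^(i+j)·(3×3 minor ij) of I−A; the adjugate is their transpose:
adj(I−A) = Cᵀ =
  [ 0.269375   0.020250   0.022875   0.077625]
  [ 0.218750   0.462250   0.147625   0.086500]
  [ 0.181500   0.250625   0.376750   0.118000]
  [ 0.110375   0.135000   0.152500   0.517500]
det(I−A) = Σ_j (I−A)_1j·C_1j = (1.00)(0.269375) + (0.00)(0.218750) + (0.00)(0.181500) + (-0.15)(0.110375) = 0.25281875
(I − A)⁻¹ = adj(I−A) / det(I−A) ≈
  [   1.0655     0.0801     0.0905     0.3070]
  [   0.8652     1.8284     0.5839     0.3421]
  [   0.7179     0.9913     1.4902     0.4667]
  [   0.4366     0.5340     0.6032     2.0469]
Δx = (I − A)⁻¹ Δd with Δd having -25 in the Grain component and 0 elsewhere.
So Δx_D = L_DG · (-25), where L_DG = adj(I−A)_DG / det(I−A) = 0.218750 / 0.25281875.
Δx_D = 0.218750 × (-25) / 0.25281875 = -5.46875 / 0.25281875 ≈ -21.63.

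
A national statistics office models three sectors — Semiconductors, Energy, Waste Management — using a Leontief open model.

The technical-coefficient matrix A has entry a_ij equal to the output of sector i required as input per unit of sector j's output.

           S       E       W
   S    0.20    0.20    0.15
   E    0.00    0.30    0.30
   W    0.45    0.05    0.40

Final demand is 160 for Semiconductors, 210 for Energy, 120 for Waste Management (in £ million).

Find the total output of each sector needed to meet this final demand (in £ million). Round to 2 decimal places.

I − A =
  [   0.80    -0.20    -0.15]
  [   0.00     0.70    -0.30]
  [  -0.45    -0.05     0.60]
Cofactors of I−A, C_ij = (−1)^(i+j)·(minor ij) (rows/columns in the sector order above):
  C_11 = (0.70)(0.60) − (-0.30)(-0.05) = 0.4050
  C_12 = −[(0.00)(0.60) − (-0.30)(-0.45)] = 0.1350
  C_13 = (0.00)(-0.05) − (0.70)(-0.45) = 0.3150
  C_21 = −[(-0.20)(0.60) − (-0.15)(-0.05)] = 0.1275
  C_22 = (0.80)(0.60) − (-0.15)(-0.45) = 0.4125
  C_23 = −[(0.80)(-0.05) − (-0.20)(-0.45)] = 0.1300
  C_31 = (-0.20)(-0.30) − (-0.15)(0.70) = 0.1650
  C_32 = −[(0.80)(-0.30) − (-0.15)(0.00)] = 0.2400
  C_33 = (0.80)(0.70) − (-0.20)(0.00) = 0.5600
det(I−A) = Σ_j (I−A)_1j·C_1j = (0.80)(0.4050) + (-0.20)(0.1350) + (-0.15)(0.3150) = 0.24975
adj(I−A) = Cᵀ =
  [ 0.4050   0.1275   0.1650]
  [ 0.1350   0.4125   0.2400]
  [ 0.3150   0.1300   0.5600]
(I − A)⁻¹ = adj(I−A) / det(I−A) ≈
  [   1.6216     0.5105     0.6607]
  [   0.5405     1.6517     0.9610]
  [   1.2613     0.5205     2.2422]
x = (I − A)⁻¹ d = adj(I−A)·d / det(I−A), with det(I−A) = 0.24975:
  x_S = (0.4050·160 + 0.1275·210 + 0.1650·120) / 0.24975 = 111.375 / 0.24975 ≈ 445.95
  x_E = (0.1350·160 + 0.4125·210 + 0.2400·120) / 0.24975 = 137.025 / 0.24975 ≈ 548.65
  x_W = (0.3150·160 + 0.1300·210 + 0.5600·120) / 0.24975 = 144.90 / 0.24975 ≈ 580.18

x_S = 445.95, x_E = 548.65, x_W = 580.18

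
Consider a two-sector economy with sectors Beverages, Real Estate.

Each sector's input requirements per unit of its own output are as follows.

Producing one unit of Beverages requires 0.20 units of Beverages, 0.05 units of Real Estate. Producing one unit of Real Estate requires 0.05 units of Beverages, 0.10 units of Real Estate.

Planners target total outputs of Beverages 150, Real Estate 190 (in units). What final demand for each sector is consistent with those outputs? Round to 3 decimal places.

d_B = 110.500, d_R = 163.500

I − A =
  [   0.80    -0.05]
  [  -0.05     0.90]
d = (I − A) x:
  d_B = (+0.80)·150 + (-0.05)·190 = 110.500
  d_R = (-0.05)·150 + (+0.90)·190 = 163.500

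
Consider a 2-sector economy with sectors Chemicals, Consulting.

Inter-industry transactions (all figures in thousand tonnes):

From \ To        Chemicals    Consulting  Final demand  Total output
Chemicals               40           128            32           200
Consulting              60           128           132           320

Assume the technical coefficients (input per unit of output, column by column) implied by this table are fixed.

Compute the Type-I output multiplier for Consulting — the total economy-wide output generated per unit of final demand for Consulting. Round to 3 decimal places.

Technical coefficients a_ij = z_ij / X_j:
  a_11 = 40/200 = 0.20, a_21 = 60/200 = 0.30
  a_12 = 128/320 = 0.40, a_22 = 128/320 = 0.40
I − A =
  [   0.80    -0.40]
  [  -0.30     0.60]
det(I−A) = (0.80)(0.60) − (-0.40)(-0.30) = 0.3600
adj(I−A) = [[0.60, 0.40], [0.30, 0.80]]
(I − A)⁻¹ = adj(I−A) / det(I−A) ≈
  [   1.6667     1.1111]
  [   0.8333     2.2222]
The output multiplier for sector j is the column-j sum of the Leontief inverse (I − A)⁻¹ = adj(I−A) / det(I−A).
Column 2 of adj(I−A): (0.40, 0.80); det(I−A) = 0.3600.
m_2 = (0.40 + 0.80) / 0.3600 = 1.20 / 0.3600 ≈ 3.333.

m_2 = 3.333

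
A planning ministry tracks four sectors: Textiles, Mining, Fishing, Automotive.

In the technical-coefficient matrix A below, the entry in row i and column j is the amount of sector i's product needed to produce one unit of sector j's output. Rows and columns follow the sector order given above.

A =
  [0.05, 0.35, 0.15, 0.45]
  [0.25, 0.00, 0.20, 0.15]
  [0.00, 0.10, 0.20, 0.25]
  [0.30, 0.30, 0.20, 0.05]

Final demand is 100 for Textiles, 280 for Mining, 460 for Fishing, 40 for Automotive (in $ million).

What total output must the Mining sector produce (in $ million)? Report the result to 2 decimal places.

x_M = 811.97

I − A =
  [   0.95    -0.35    -0.15    -0.45]
  [  -0.25     1.00    -0.20    -0.15]
  [   0.00    -0.10     0.80    -0.25]
  [  -0.30    -0.30    -0.20     0.95]
Compute the cofactors C_ij = (−1)^(i+j)·(3×3 minor ij) of I−A; the adjugate is their transpose:
adj(I−A) = Cᵀ =
  [ 0.637000   0.391000   0.329750   0.450250]
  [ 0.228500   0.555250   0.246875   0.260875]
  [ 0.122000   0.174250   0.592125   0.241125]
  [ 0.299000   0.335500   0.306750   0.667250]
det(I−A) = Σ_j (I−A)_1j·C_1j = (0.95)(0.637000) + (-0.35)(0.228500) + (-0.15)(0.122000) + (-0.45)(0.299000) = 0.372325
(I − A)⁻¹ = adj(I−A) / det(I−A) ≈
  [   1.7109     1.0502     0.8857     1.2093]
  [   0.6137     1.4913     0.6631     0.7007]
  [   0.3277     0.4680     1.5903     0.6476]
  [   0.8031     0.9011     0.8239     1.7921]
x = (I − A)⁻¹ d = adj(I−A)·d / det(I−A), with det(I−A) = 0.372325:
  x_T = (0.637000·100 + 0.391000·280 + 0.329750·460 + 0.450250·40) / 0.372325 = 342.875 / 0.372325 ≈ 920.90
  x_M = (0.228500·100 + 0.555250·280 + 0.246875·460 + 0.260875·40) / 0.372325 = 302.3175 / 0.372325 ≈ 811.97
  x_F = (0.122000·100 + 0.174250·280 + 0.592125·460 + 0.241125·40) / 0.372325 = 343.0125 / 0.372325 ≈ 921.27
  x_A = (0.299000·100 + 0.335500·280 + 0.306750·460 + 0.667250·40) / 0.372325 = 291.635 / 0.372325 ≈ 783.28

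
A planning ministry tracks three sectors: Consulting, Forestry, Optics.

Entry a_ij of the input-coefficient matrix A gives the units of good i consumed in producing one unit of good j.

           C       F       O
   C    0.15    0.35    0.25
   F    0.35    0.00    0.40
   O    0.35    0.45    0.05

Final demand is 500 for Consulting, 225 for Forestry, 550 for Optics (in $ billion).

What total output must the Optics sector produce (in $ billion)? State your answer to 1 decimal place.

x_O = 2118.7

I − A =
  [   0.85    -0.35    -0.25]
  [  -0.35     1.00    -0.40]
  [  -0.35    -0.45     0.95]
Cofactors of I−A, C_ij = (−1)^(i+j)·(minor ij) (rows/columns in the sector order above):
  C_11 = (1.00)(0.95) − (-0.40)(-0.45) = 0.7700
  C_12 = −[(-0.35)(0.95) − (-0.40)(-0.35)] = 0.4725
  C_13 = (-0.35)(-0.45) − (1.00)(-0.35) = 0.5075
  C_21 = −[(-0.35)(0.95) − (-0.25)(-0.45)] = 0.4450
  C_22 = (0.85)(0.95) − (-0.25)(-0.35) = 0.7200
  C_23 = −[(0.85)(-0.45) − (-0.35)(-0.35)] = 0.5050
  C_31 = (-0.35)(-0.40) − (-0.25)(1.00) = 0.3900
  C_32 = −[(0.85)(-0.40) − (-0.25)(-0.35)] = 0.4275
  C_33 = (0.85)(1.00) − (-0.35)(-0.35) = 0.7275
det(I−A) = Σ_j (I−A)_1j·C_1j = (0.85)(0.7700) + (-0.35)(0.4725) + (-0.25)(0.5075) = 0.36225
adj(I−A) = Cᵀ =
  [ 0.7700   0.4450   0.3900]
  [ 0.4725   0.7200   0.4275]
  [ 0.5075   0.5050   0.7275]
(I − A)⁻¹ = adj(I−A) / det(I−A) ≈
  [   2.1256     1.2284     1.0766]
  [   1.3043     1.9876     1.1801]
  [   1.4010     1.3941     2.0083]
x = (I − A)⁻¹ d = adj(I−A)·d / det(I−A), with det(I−A) = 0.36225:
  x_C = (0.7700·500 + 0.4450·225 + 0.3900·550) / 0.36225 = 699.625 / 0.36225 ≈ 1931.3
  x_F = (0.4725·500 + 0.7200·225 + 0.4275·550) / 0.36225 = 633.375 / 0.36225 ≈ 1748.4
  x_O = (0.5075·500 + 0.5050·225 + 0.7275·550) / 0.36225 = 767.50 / 0.36225 ≈ 2118.7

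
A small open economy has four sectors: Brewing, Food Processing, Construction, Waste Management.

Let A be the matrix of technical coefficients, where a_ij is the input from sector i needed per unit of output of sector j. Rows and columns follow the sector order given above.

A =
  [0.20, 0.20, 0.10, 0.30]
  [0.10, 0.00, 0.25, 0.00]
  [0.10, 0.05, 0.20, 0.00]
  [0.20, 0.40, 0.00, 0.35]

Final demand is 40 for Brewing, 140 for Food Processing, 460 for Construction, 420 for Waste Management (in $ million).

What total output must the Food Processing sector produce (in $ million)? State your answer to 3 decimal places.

I − A =
  [   0.80    -0.20    -0.10    -0.30]
  [  -0.10     1.00    -0.25     0.00]
  [  -0.10    -0.05     0.80     0.00]
  [  -0.20    -0.40     0.00     0.65]
Compute the cofactors C_ij = (−1)^(i+j)·(3×3 minor ij) of I−A; the adjugate is their transpose:
adj(I−A) = Cᵀ =
  [ 0.511875   0.203250   0.127500   0.236250]
  [ 0.068250   0.361500   0.121500   0.031500]
  [ 0.068250   0.048000   0.435000   0.031500]
  [ 0.199500   0.285000   0.114000   0.598500]
det(I−A) = Σ_j (I−A)_1j·C_1j = (0.80)(0.511875) + (-0.20)(0.068250) + (-0.10)(0.068250) + (-0.30)(0.199500) = 0.329175
(I − A)⁻¹ = adj(I−A) / det(I−A) ≈
  [   1.5550     0.6175     0.3873     0.7177]
  [   0.2073     1.0982     0.3691     0.0957]
  [   0.2073     0.1458     1.3215     0.0957]
  [   0.6061     0.8658     0.3463     1.8182]
x = (I − A)⁻¹ d = adj(I−A)·d / det(I−A), with det(I−A) = 0.329175:
  x_B = (0.511875·40 + 0.203250·140 + 0.127500·460 + 0.236250·420) / 0.329175 = 206.805 / 0.329175 ≈ 628.252
  x_F = (0.068250·40 + 0.361500·140 + 0.121500·460 + 0.031500·420) / 0.329175 = 122.46 / 0.329175 ≈ 372.021
  x_C = (0.068250·40 + 0.048000·140 + 0.435000·460 + 0.031500·420) / 0.329175 = 222.78 / 0.329175 ≈ 676.783
  x_W = (0.199500·40 + 0.285000·140 + 0.114000·460 + 0.598500·420) / 0.329175 = 351.69 / 0.329175 ≈ 1068.398

x_F = 372.021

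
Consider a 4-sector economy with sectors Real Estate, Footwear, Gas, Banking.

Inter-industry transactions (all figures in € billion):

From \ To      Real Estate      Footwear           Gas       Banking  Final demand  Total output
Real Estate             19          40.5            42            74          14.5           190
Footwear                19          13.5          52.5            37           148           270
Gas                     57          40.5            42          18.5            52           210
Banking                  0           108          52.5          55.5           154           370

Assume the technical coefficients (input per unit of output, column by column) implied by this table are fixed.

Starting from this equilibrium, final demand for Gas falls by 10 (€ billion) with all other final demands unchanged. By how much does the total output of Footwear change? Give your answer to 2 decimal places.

Δx_F = -5.77

Technical coefficients a_ij = z_ij / X_j:
  a_RR = 19/190 = 0.10, a_FR = 19/190 = 0.10, a_GR = 57/190 = 0.30, a_BR = 0/190 = 0.00
  a_RF = 40.5/270 = 0.15, a_FF = 13.5/270 = 0.05, a_GF = 40.5/270 = 0.15, a_BF = 108/270 = 0.40
  a_RG = 42/210 = 0.20, a_FG = 52.5/210 = 0.25, a_GG = 42/210 = 0.20, a_BG = 52.5/210 = 0.25
  a_RB = 74/370 = 0.20, a_FB = 37/370 = 0.10, a_GB = 18.5/370 = 0.05, a_BB = 55.5/370 = 0.15
I − A =
  [   0.90    -0.15    -0.20    -0.20]
  [  -0.10     0.95    -0.25    -0.10]
  [  -0.30    -0.15     0.80    -0.05]
  [   0.00    -0.40    -0.25     0.85]
Compute the cofactors C_ij = (−1)^(i+j)·(3×3 minor ij) of I−A; the adjugate is their transpose:
adj(I−A) = Cᵀ =
  [ 0.561500   0.201125   0.256625   0.170875]
  [ 0.138000   0.534750   0.235750   0.109250]
  [ 0.245000   0.195000   0.670000   0.120000]
  [ 0.137000   0.309000   0.308000   0.567000]
det(I−A) = Σ_j (I−A)_1j·C_1j = (0.90)(0.561500) + (-0.15)(0.138000) + (-0.20)(0.245000) + (-0.20)(0.137000) = 0.40825
(I − A)⁻¹ = adj(I−A) / det(I−A) ≈
  [   1.3754     0.4927     0.6286     0.4186]
  [   0.3380     1.3099     0.5775     0.2676]
  [   0.6001     0.4776     1.6412     0.2939]
  [   0.3356     0.7569     0.7544     1.3889]
Δx = (I − A)⁻¹ Δd with Δd having -10 in the Gas component and 0 elsewhere.
So Δx_F = L_FG · (-10), where L_FG = adj(I−A)_FG / det(I−A) = 0.235750 / 0.40825.
Δx_F = 0.235750 × (-10) / 0.40825 = -2.3575 / 0.40825 ≈ -5.77.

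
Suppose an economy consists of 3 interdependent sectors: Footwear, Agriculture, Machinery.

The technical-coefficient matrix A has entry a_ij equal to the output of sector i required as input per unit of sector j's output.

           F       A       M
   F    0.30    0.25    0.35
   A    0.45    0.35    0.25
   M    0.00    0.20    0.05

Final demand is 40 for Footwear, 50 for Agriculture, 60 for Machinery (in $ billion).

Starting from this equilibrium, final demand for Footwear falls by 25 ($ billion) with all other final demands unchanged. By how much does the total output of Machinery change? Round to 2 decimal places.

Δx_M = -8.69

I − A =
  [   0.70    -0.25    -0.35]
  [  -0.45     0.65    -0.25]
  [   0.00    -0.20     0.95]
Cofactors of I−A, C_ij = (−1)^(i+j)·(minor ij) (rows/columns in the sector order above):
  C_11 = (0.65)(0.95) − (-0.25)(-0.20) = 0.5675
  C_12 = −[(-0.45)(0.95) − (-0.25)(0.00)] = 0.4275
  C_13 = (-0.45)(-0.20) − (0.65)(0.00) = 0.0900
  C_21 = −[(-0.25)(0.95) − (-0.35)(-0.20)] = 0.3075
  C_22 = (0.70)(0.95) − (-0.35)(0.00) = 0.6650
  C_23 = −[(0.70)(-0.20) − (-0.25)(0.00)] = 0.1400
  C_31 = (-0.25)(-0.25) − (-0.35)(0.65) = 0.2900
  C_32 = −[(0.70)(-0.25) − (-0.35)(-0.45)] = 0.3325
  C_33 = (0.70)(0.65) − (-0.25)(-0.45) = 0.3425
det(I−A) = Σ_j (I−A)_1j·C_1j = (0.70)(0.5675) + (-0.25)(0.4275) + (-0.35)(0.0900) = 0.258875
adj(I−A) = Cᵀ =
  [ 0.5675   0.3075   0.2900]
  [ 0.4275   0.6650   0.3325]
  [ 0.0900   0.1400   0.3425]
(I − A)⁻¹ = adj(I−A) / det(I−A) ≈
  [   2.1922     1.1878     1.1202]
  [   1.6514     2.5688     1.2844]
  [   0.3477     0.5408     1.3230]
Δx = (I − A)⁻¹ Δd with Δd having -25 in the Footwear component and 0 elsewhere.
So Δx_M = L_MF · (-25), where L_MF = adj(I−A)_MF / det(I−A) = 0.0900 / 0.258875.
Δx_M = 0.0900 × (-25) / 0.258875 = -2.25 / 0.258875 ≈ -8.69.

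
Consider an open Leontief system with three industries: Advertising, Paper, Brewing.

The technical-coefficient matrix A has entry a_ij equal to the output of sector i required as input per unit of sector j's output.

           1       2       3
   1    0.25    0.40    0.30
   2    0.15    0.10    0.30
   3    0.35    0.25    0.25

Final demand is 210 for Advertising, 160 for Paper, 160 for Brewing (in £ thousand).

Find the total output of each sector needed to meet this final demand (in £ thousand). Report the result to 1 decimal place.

I − A =
  [   0.75    -0.40    -0.30]
  [  -0.15     0.90    -0.30]
  [  -0.35    -0.25     0.75]
Cofactors of I−A, C_ij = (−1)^(i+j)·(minor ij) (rows/columns in the sector order above):
  C_11 = (0.90)(0.75) − (-0.30)(-0.25) = 0.6000
  C_12 = −[(-0.15)(0.75) − (-0.30)(-0.35)] = 0.2175
  C_13 = (-0.15)(-0.25) − (0.90)(-0.35) = 0.3525
  C_21 = −[(-0.40)(0.75) − (-0.30)(-0.25)] = 0.3750
  C_22 = (0.75)(0.75) − (-0.30)(-0.35) = 0.4575
  C_23 = −[(0.75)(-0.25) − (-0.40)(-0.35)] = 0.3275
  C_31 = (-0.40)(-0.30) − (-0.30)(0.90) = 0.3900
  C_32 = −[(0.75)(-0.30) − (-0.30)(-0.15)] = 0.2700
  C_33 = (0.75)(0.90) − (-0.40)(-0.15) = 0.6150
det(I−A) = Σ_j (I−A)_1j·C_1j = (0.75)(0.6000) + (-0.40)(0.2175) + (-0.30)(0.3525) = 0.25725
adj(I−A) = Cᵀ =
  [ 0.6000   0.3750   0.3900]
  [ 0.2175   0.4575   0.2700]
  [ 0.3525   0.3275   0.6150]
(I − A)⁻¹ = adj(I−A) / det(I−A) ≈
  [   2.3324     1.4577     1.5160]
  [   0.8455     1.7784     1.0496]
  [   1.3703     1.2731     2.3907]
x = (I − A)⁻¹ d = adj(I−A)·d / det(I−A), with det(I−A) = 0.25725:
  x_1 = (0.6000·210 + 0.3750·160 + 0.3900·160) / 0.25725 = 248.40 / 0.25725 ≈ 965.6
  x_2 = (0.2175·210 + 0.4575·160 + 0.2700·160) / 0.25725 = 162.075 / 0.25725 ≈ 630.0
  x_3 = (0.3525·210 + 0.3275·160 + 0.6150·160) / 0.25725 = 224.825 / 0.25725 ≈ 874.0

x_1 = 965.6, x_2 = 630.0, x_3 = 874.0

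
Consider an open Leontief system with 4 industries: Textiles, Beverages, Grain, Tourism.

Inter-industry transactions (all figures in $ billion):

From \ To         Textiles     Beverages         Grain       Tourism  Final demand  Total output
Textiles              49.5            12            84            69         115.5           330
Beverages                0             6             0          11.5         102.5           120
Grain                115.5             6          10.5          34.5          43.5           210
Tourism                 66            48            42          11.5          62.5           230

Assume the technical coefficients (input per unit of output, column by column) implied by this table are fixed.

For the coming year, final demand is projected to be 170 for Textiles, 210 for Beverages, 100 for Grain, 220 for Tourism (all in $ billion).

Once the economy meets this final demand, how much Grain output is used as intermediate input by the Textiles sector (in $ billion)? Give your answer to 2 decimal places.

z_31 = 222.86

Technical coefficients a_ij = z_ij / X_j:
  a_11 = 49.5/330 = 0.15, a_21 = 0/330 = 0.00, a_31 = 115.5/330 = 0.35, a_41 = 66/330 = 0.20
  a_12 = 12/120 = 0.10, a_22 = 6/120 = 0.05, a_32 = 6/120 = 0.05, a_42 = 48/120 = 0.40
  a_13 = 84/210 = 0.40, a_23 = 0/210 = 0.00, a_33 = 10.5/210 = 0.05, a_43 = 42/210 = 0.20
  a_14 = 69/230 = 0.30, a_24 = 11.5/230 = 0.05, a_34 = 34.5/230 = 0.15, a_44 = 11.5/230 = 0.05
I − A =
  [   0.85    -0.10    -0.40    -0.30]
  [   0.00     0.95     0.00    -0.05]
  [  -0.35    -0.05     0.95    -0.15]
  [  -0.20    -0.40    -0.20     0.95]
Compute the cofactors C_ij = (−1)^(i+j)·(3×3 minor ij) of I−A; the adjugate is their transpose:
adj(I−A) = Cᵀ =
  [ 0.809375   0.247250   0.411000   0.333500]
  [ 0.013000   0.518625   0.012500   0.033375]
  [ 0.337875   0.166625   0.692125   0.224750]
  [ 0.247000   0.305500   0.237500   0.634125]
det(I−A) = Σ_j (I−A)_1j·C_1j = (0.85)(0.809375) + (-0.10)(0.013000) + (-0.40)(0.337875) + (-0.30)(0.247000) = 0.47741875
(I − A)⁻¹ = adj(I−A) / det(I−A) ≈
  [   1.6953     0.5179     0.8609     0.6985]
  [   0.0272     1.0863     0.0262     0.0699]
  [   0.7077     0.3490     1.4497     0.4708]
  [   0.5174     0.6399     0.4975     1.3282]
First solve x = (I − A)⁻¹ d = adj(I−A)·d / det(I−A); in particular x_1 = (0.809375·170 + 0.247250·210 + 0.411000·100 + 0.333500·220) / 0.47741875 = 303.98625 / 0.47741875 ≈ 636.7288.
Intermediate flow from 3 to 1: z_31 = a_31 · x_1 = 0.35 × 303.98625 / 0.47741875 = 106.3951875 / 0.47741875 ≈ 222.86.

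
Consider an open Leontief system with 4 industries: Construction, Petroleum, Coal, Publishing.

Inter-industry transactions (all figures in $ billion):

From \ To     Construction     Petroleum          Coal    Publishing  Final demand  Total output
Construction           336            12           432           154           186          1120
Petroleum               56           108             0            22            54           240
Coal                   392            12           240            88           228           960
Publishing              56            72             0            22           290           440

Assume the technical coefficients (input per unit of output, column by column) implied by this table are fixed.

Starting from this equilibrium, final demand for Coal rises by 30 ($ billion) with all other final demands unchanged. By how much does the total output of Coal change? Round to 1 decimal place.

Δx_3 = 60.1

Technical coefficients a_ij = z_ij / X_j:
  a_11 = 336/1120 = 0.30, a_21 = 56/1120 = 0.05, a_31 = 392/1120 = 0.35, a_41 = 56/1120 = 0.05
  a_12 = 12/240 = 0.05, a_22 = 108/240 = 0.45, a_32 = 12/240 = 0.05, a_42 = 72/240 = 0.30
  a_13 = 432/960 = 0.45, a_23 = 0/960 = 0.00, a_33 = 240/960 = 0.25, a_43 = 0/960 = 0.00
  a_14 = 154/440 = 0.35, a_24 = 22/440 = 0.05, a_34 = 88/440 = 0.20, a_44 = 22/440 = 0.05
I − A =
  [   0.70    -0.05    -0.45    -0.35]
  [  -0.05     0.55     0.00    -0.05]
  [  -0.35    -0.05     0.75    -0.20]
  [  -0.05    -0.30     0.00     0.95]
Compute the cofactors C_ij = (−1)^(i+j)·(3×3 minor ij) of I−A; the adjugate is their transpose:
adj(I−A) = Cᵀ =
  [ 0.380625   0.162750   0.228375   0.196875]
  [ 0.037500   0.331500   0.022500   0.036000]
  [ 0.188625   0.128250   0.337875   0.147375]
  [ 0.031875   0.113250   0.019125   0.199125]
det(I−A) = Σ_j (I−A)_1j·C_1j = (0.70)(0.380625) + (-0.05)(0.037500) + (-0.45)(0.188625) + (-0.35)(0.031875) = 0.168525
(I − A)⁻¹ = adj(I−A) / det(I−A) ≈
  [   2.2586     0.9657     1.3551     1.1682]
  [   0.2225     1.9671     0.1335     0.2136]
  [   1.1193     0.7610     2.0049     0.8745]
  [   0.1891     0.6720     0.1135     1.1816]
Δx = (I − A)⁻¹ Δd with Δd having +30 in the Coal component and 0 elsewhere.
So Δx_3 = L_33 · (+30), where L_33 = adj(I−A)_33 / det(I−A) = 0.337875 / 0.168525.
Δx_3 = 0.337875 × (+30) / 0.168525 = 10.13625 / 0.168525 ≈ 60.1.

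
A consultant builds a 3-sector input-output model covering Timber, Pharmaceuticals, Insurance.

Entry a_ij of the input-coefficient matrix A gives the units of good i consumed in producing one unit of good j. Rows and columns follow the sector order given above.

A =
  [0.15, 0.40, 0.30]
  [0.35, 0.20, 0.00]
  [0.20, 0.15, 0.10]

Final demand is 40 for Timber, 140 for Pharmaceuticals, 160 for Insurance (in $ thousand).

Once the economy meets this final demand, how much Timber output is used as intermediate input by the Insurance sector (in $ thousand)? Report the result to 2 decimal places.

I − A =
  [   0.85    -0.40    -0.30]
  [  -0.35     0.80     0.00]
  [  -0.20    -0.15     0.90]
Cofactors of I−A, C_ij = (−1)^(i+j)·(minor ij) (rows/columns in the sector order above):
  C_11 = (0.80)(0.90) − (0.00)(-0.15) = 0.7200
  C_12 = −[(-0.35)(0.90) − (0.00)(-0.20)] = 0.3150
  C_13 = (-0.35)(-0.15) − (0.80)(-0.20) = 0.2125
  C_21 = −[(-0.40)(0.90) − (-0.30)(-0.15)] = 0.4050
  C_22 = (0.85)(0.90) − (-0.30)(-0.20) = 0.7050
  C_23 = −[(0.85)(-0.15) − (-0.40)(-0.20)] = 0.2075
  C_31 = (-0.40)(0.00) − (-0.30)(0.80) = 0.2400
  C_32 = −[(0.85)(0.00) − (-0.30)(-0.35)] = 0.1050
  C_33 = (0.85)(0.80) − (-0.40)(-0.35) = 0.5400
det(I−A) = Σ_j (I−A)_1j·C_1j = (0.85)(0.7200) + (-0.40)(0.3150) + (-0.30)(0.2125) = 0.42225
adj(I−A) = Cᵀ =
  [ 0.7200   0.4050   0.2400]
  [ 0.3150   0.7050   0.1050]
  [ 0.2125   0.2075   0.5400]
(I − A)⁻¹ = adj(I−A) / det(I−A) ≈
  [   1.7052     0.9591     0.5684]
  [   0.7460     1.6696     0.2487]
  [   0.5033     0.4914     1.2789]
First solve x = (I − A)⁻¹ d = adj(I−A)·d / det(I−A); in particular x_I = (0.2125·40 + 0.2075·140 + 0.5400·160) / 0.42225 = 123.95 / 0.42225 ≈ 293.5465.
Intermediate flow from T to I: z_TI = a_TI · x_I = 0.30 × 123.95 / 0.42225 = 37.185 / 0.42225 ≈ 88.06.

z_TI = 88.06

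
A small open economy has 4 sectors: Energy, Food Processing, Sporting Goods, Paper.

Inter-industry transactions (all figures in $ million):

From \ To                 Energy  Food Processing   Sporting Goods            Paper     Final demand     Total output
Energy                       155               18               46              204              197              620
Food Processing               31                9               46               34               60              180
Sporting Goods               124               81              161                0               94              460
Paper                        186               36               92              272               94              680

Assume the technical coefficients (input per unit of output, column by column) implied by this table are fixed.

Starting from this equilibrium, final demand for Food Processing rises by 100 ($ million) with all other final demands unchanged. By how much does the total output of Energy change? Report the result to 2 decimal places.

Technical coefficients a_ij = z_ij / X_j:
  a_11 = 155/620 = 0.25, a_21 = 31/620 = 0.05, a_31 = 124/620 = 0.20, a_41 = 186/620 = 0.30
  a_12 = 18/180 = 0.10, a_22 = 9/180 = 0.05, a_32 = 81/180 = 0.45, a_42 = 36/180 = 0.20
  a_13 = 46/460 = 0.10, a_23 = 46/460 = 0.10, a_33 = 161/460 = 0.35, a_43 = 92/460 = 0.20
  a_14 = 204/680 = 0.30, a_24 = 34/680 = 0.05, a_34 = 0/680 = 0.00, a_44 = 272/680 = 0.40
I − A =
  [   0.75    -0.10    -0.10    -0.30]
  [  -0.05     0.95    -0.10    -0.05]
  [  -0.20    -0.45     0.65     0.00]
  [  -0.30    -0.20    -0.20     0.60]
Compute the cofactors C_ij = (−1)^(i+j)·(3×3 minor ij) of I−A; the adjugate is their transpose:
adj(I−A) = Cᵀ =
  [ 0.332500   0.132000   0.126000   0.177250]
  [ 0.043250   0.210000   0.051000   0.039125]
  [ 0.132250   0.186000   0.327000   0.081625]
  [ 0.224750   0.198000   0.189000   0.402875]
det(I−A) = Σ_j (I−A)_1j·C_1j = (0.75)(0.332500) + (-0.10)(0.043250) + (-0.10)(0.132250) + (-0.30)(0.224750) = 0.1644
(I − A)⁻¹ = adj(I−A) / det(I−A) ≈
  [   2.0225     0.8029     0.7664     1.0782]
  [   0.2631     1.2774     0.3102     0.2380]
  [   0.8044     1.1314     1.9891     0.4965]
  [   1.3671     1.2044     1.1496     2.4506]
Δx = (I − A)⁻¹ Δd with Δd having +100 in the Food Processing component and 0 elsewhere.
So Δx_1 = L_12 · (+100), where L_12 = adj(I−A)_12 / det(I−A) = 0.132000 / 0.1644.
Δx_1 = 0.132000 × (+100) / 0.1644 = 13.20 / 0.1644 ≈ 80.29.

Δx_1 = 80.29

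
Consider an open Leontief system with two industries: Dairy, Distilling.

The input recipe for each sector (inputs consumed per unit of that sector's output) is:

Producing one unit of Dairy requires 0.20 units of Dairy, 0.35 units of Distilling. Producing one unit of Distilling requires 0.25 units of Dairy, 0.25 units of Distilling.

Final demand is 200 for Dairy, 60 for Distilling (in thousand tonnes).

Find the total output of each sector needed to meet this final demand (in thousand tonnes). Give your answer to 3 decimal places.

I − A =
  [   0.80    -0.25]
  [  -0.35     0.75]
det(I−A) = (0.80)(0.75) − (-0.25)(-0.35) = 0.5125
adj(I−A) = [[0.75, 0.25], [0.35, 0.80]]
(I − A)⁻¹ = adj(I−A) / det(I−A) ≈
  [   1.4634     0.4878]
  [   0.6829     1.5610]
x = (I − A)⁻¹ d = adj(I−A)·d / det(I−A), with det(I−A) = 0.5125:
  x_1 = (0.75·200 + 0.25·60) / 0.5125 = 165.00 / 0.5125 ≈ 321.951
  x_2 = (0.35·200 + 0.80·60) / 0.5125 = 118.00 / 0.5125 ≈ 230.244

x_1 = 321.951, x_2 = 230.244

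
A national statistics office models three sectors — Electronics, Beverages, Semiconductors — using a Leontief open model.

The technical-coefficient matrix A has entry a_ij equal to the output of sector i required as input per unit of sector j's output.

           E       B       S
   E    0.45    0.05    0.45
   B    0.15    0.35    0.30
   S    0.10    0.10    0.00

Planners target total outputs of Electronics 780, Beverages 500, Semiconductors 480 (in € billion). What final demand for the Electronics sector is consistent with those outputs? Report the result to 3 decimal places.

d_E = 188.000

I − A =
  [   0.55    -0.05    -0.45]
  [  -0.15     0.65    -0.30]
  [  -0.10    -0.10     1.00]
d = (I − A) x:
  d_E = (+0.55)·780 + (-0.05)·500 + (-0.45)·480 = 188.000
  d_B = (-0.15)·780 + (+0.65)·500 + (-0.30)·480 = 64.000
  d_S = (-0.10)·780 + (-0.10)·500 + (+1.00)·480 = 352.000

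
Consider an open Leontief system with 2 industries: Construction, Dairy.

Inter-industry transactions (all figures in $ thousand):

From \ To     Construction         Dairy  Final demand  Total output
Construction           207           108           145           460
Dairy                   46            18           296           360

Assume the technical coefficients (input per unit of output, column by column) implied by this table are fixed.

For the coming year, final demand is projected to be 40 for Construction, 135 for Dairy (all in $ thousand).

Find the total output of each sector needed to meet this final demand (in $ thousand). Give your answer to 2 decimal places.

Technical coefficients a_ij = z_ij / X_j:
  a_11 = 207/460 = 0.45, a_21 = 46/460 = 0.10
  a_12 = 108/360 = 0.30, a_22 = 18/360 = 0.05
I − A =
  [   0.55    -0.30]
  [  -0.10     0.95]
det(I−A) = (0.55)(0.95) − (-0.30)(-0.10) = 0.4925
adj(I−A) = [[0.95, 0.30], [0.10, 0.55]]
(I − A)⁻¹ = adj(I−A) / det(I−A) ≈
  [   1.9289     0.6091]
  [   0.2030     1.1168]
x = (I − A)⁻¹ d = adj(I−A)·d / det(I−A), with det(I−A) = 0.4925:
  x_1 = (0.95·40 + 0.30·135) / 0.4925 = 78.50 / 0.4925 ≈ 159.39
  x_2 = (0.10·40 + 0.55·135) / 0.4925 = 78.25 / 0.4925 ≈ 158.88

x_1 = 159.39, x_2 = 158.88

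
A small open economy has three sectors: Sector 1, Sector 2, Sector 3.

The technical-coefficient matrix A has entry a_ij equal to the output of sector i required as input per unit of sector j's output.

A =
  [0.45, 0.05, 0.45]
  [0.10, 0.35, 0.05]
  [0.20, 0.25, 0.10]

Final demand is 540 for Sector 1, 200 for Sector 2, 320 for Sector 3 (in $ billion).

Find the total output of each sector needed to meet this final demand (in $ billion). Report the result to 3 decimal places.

I − A =
  [   0.55    -0.05    -0.45]
  [  -0.10     0.65    -0.05]
  [  -0.20    -0.25     0.90]
Cofactors of I−A, C_ij = (−1)^(i+j)·(minor ij) (rows/columns in the sector order above):
  C_11 = (0.65)(0.90) − (-0.05)(-0.25) = 0.5725
  C_12 = −[(-0.10)(0.90) − (-0.05)(-0.20)] = 0.1000
  C_13 = (-0.10)(-0.25) − (0.65)(-0.20) = 0.1550
  C_21 = −[(-0.05)(0.90) − (-0.45)(-0.25)] = 0.1575
  C_22 = (0.55)(0.90) − (-0.45)(-0.20) = 0.4050
  C_23 = −[(0.55)(-0.25) − (-0.05)(-0.20)] = 0.1475
  C_31 = (-0.05)(-0.05) − (-0.45)(0.65) = 0.2950
  C_32 = −[(0.55)(-0.05) − (-0.45)(-0.10)] = 0.0725
  C_33 = (0.55)(0.65) − (-0.05)(-0.10) = 0.3525
det(I−A) = Σ_j (I−A)_1j·C_1j = (0.55)(0.5725) + (-0.05)(0.1000) + (-0.45)(0.1550) = 0.240125
adj(I−A) = Cᵀ =
  [ 0.5725   0.1575   0.2950]
  [ 0.1000   0.4050   0.0725]
  [ 0.1550   0.1475   0.3525]
(I − A)⁻¹ = adj(I−A) / det(I−A) ≈
  [   2.3842     0.6559     1.2285]
  [   0.4164     1.6866     0.3019]
  [   0.6455     0.6143     1.4680]
x = (I − A)⁻¹ d = adj(I−A)·d / det(I−A), with det(I−A) = 0.240125:
  x_1 = (0.5725·540 + 0.1575·200 + 0.2950·320) / 0.240125 = 435.05 / 0.240125 ≈ 1811.765
  x_2 = (0.1000·540 + 0.4050·200 + 0.0725·320) / 0.240125 = 158.20 / 0.240125 ≈ 658.824
  x_3 = (0.1550·540 + 0.1475·200 + 0.3525·320) / 0.240125 = 226.00 / 0.240125 ≈ 941.176

x_1 = 1811.765, x_2 = 658.824, x_3 = 941.176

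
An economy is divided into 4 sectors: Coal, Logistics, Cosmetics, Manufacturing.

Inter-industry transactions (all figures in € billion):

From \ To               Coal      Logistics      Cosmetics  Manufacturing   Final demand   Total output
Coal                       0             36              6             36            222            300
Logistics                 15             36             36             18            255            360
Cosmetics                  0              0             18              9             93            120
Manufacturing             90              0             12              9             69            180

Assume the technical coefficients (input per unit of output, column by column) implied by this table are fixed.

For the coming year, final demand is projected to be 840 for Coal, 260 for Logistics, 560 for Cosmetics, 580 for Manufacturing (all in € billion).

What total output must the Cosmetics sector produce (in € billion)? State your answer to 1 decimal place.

x_3 = 720.7

Technical coefficients a_ij = z_ij / X_j:
  a_11 = 0/300 = 0.00, a_21 = 15/300 = 0.05, a_31 = 0/300 = 0.00, a_41 = 90/300 = 0.30
  a_12 = 36/360 = 0.10, a_22 = 36/360 = 0.10, a_32 = 0/360 = 0.00, a_42 = 0/360 = 0.00
  a_13 = 6/120 = 0.05, a_23 = 36/120 = 0.30, a_33 = 18/120 = 0.15, a_43 = 12/120 = 0.10
  a_14 = 36/180 = 0.20, a_24 = 18/180 = 0.10, a_34 = 9/180 = 0.05, a_44 = 9/180 = 0.05
I − A =
  [   1.00    -0.10    -0.05    -0.20]
  [  -0.05     0.90    -0.30    -0.10]
  [   0.00     0.00     0.85    -0.05]
  [  -0.30     0.00    -0.10     0.95]
Compute the cofactors C_ij = (−1)^(i+j)·(3×3 minor ij) of I−A; the adjugate is their transpose:
adj(I−A) = Cᵀ =
  [ 0.722250   0.080250   0.090250   0.165250]
  [ 0.070125   0.750750   0.281875   0.108625]
  [ 0.013500   0.001500   0.793250   0.044750]
  [ 0.229500   0.025500   0.112000   0.760750]
det(I−A) = Σ_j (I−A)_1j·C_1j = (1.00)(0.722250) + (-0.10)(0.070125) + (-0.05)(0.013500) + (-0.20)(0.229500) = 0.6686625
(I − A)⁻¹ = adj(I−A) / det(I−A) ≈
  [   1.0801     0.1200     0.1350     0.2471]
  [   0.1049     1.1228     0.4216     0.1625]
  [   0.0202     0.0022     1.1863     0.0669]
  [   0.3432     0.0381     0.1675     1.1377]
x = (I − A)⁻¹ d = adj(I−A)·d / det(I−A), with det(I−A) = 0.6686625:
  x_1 = (0.722250·840 + 0.080250·260 + 0.090250·560 + 0.165250·580) / 0.6686625 = 773.94 / 0.6686625 ≈ 1157.4
  x_2 = (0.070125·840 + 0.750750·260 + 0.281875·560 + 0.108625·580) / 0.6686625 = 474.9525 / 0.6686625 ≈ 710.3
  x_3 = (0.013500·840 + 0.001500·260 + 0.793250·560 + 0.044750·580) / 0.6686625 = 481.905 / 0.6686625 ≈ 720.7
  x_4 = (0.229500·840 + 0.025500·260 + 0.112000·560 + 0.760750·580) / 0.6686625 = 703.365 / 0.6686625 ≈ 1051.9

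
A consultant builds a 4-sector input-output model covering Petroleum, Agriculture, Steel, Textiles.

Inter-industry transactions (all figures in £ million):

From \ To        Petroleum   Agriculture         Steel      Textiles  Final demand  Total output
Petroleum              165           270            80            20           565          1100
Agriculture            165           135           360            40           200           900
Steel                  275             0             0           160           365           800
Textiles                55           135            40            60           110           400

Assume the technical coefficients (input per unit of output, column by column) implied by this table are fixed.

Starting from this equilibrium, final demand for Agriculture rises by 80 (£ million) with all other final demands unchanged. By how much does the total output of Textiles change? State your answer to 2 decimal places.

Technical coefficients a_ij = z_ij / X_j:
  a_11 = 165/1100 = 0.15, a_21 = 165/1100 = 0.15, a_31 = 275/1100 = 0.25, a_41 = 55/1100 = 0.05
  a_12 = 270/900 = 0.30, a_22 = 135/900 = 0.15, a_32 = 0/900 = 0.00, a_42 = 135/900 = 0.15
  a_13 = 80/800 = 0.10, a_23 = 360/800 = 0.45, a_33 = 0/800 = 0.00, a_43 = 40/800 = 0.05
  a_14 = 20/400 = 0.05, a_24 = 40/400 = 0.10, a_34 = 160/400 = 0.40, a_44 = 60/400 = 0.15
I − A =
  [   0.85    -0.30    -0.10    -0.05]
  [  -0.15     0.85    -0.45    -0.10]
  [  -0.25     0.00     1.00    -0.40]
  [  -0.05    -0.15    -0.05     0.85]
Compute the cofactors C_ij = (−1)^(i+j)·(3×3 minor ij) of I−A; the adjugate is their transpose:
adj(I−A) = Cᵀ =
  [ 0.663500   0.262500   0.192500   0.160500]
  [ 0.235375   0.679125   0.341875   0.254625]
  [ 0.202875   0.122625   0.558375   0.289125]
  [ 0.092500   0.142500   0.104500   0.622500]
det(I−A) = Σ_j (I−A)_1j·C_1j = (0.85)(0.663500) + (-0.30)(0.235375) + (-0.10)(0.202875) + (-0.05)(0.092500) = 0.46845
(I − A)⁻¹ = adj(I−A) / det(I−A) ≈
  [   1.4164     0.5604     0.4109     0.3426]
  [   0.5025     1.4497     0.7298     0.5435]
  [   0.4331     0.2618     1.1920     0.6172]
  [   0.1975     0.3042     0.2231     1.3289]
Δx = (I − A)⁻¹ Δd with Δd having +80 in the Agriculture component and 0 elsewhere.
So Δx_4 = L_42 · (+80), where L_42 = adj(I−A)_42 / det(I−A) = 0.142500 / 0.46845.
Δx_4 = 0.142500 × (+80) / 0.46845 = 11.40 / 0.46845 ≈ 24.34.

Δx_4 = 24.34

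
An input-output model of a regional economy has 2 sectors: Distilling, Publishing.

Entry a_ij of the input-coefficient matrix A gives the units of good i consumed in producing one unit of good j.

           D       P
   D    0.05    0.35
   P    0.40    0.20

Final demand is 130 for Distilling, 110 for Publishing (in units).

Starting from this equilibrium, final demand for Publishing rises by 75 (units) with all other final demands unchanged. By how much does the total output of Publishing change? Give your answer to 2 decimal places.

I − A =
  [   0.95    -0.35]
  [  -0.40     0.80]
det(I−A) = (0.95)(0.80) − (-0.35)(-0.40) = 0.6200
adj(I−A) = [[0.80, 0.35], [0.40, 0.95]]
(I − A)⁻¹ = adj(I−A) / det(I−A) ≈
  [   1.2903     0.5645]
  [   0.6452     1.5323]
Δx = (I − A)⁻¹ Δd with Δd having +75 in the Publishing component and 0 elsewhere.
So Δx_P = L_PP · (+75), where L_PP = adj(I−A)_PP / det(I−A) = 0.95 / 0.6200.
Δx_P = 0.95 × (+75) / 0.6200 = 71.25 / 0.6200 ≈ 114.92.

Δx_P = 114.92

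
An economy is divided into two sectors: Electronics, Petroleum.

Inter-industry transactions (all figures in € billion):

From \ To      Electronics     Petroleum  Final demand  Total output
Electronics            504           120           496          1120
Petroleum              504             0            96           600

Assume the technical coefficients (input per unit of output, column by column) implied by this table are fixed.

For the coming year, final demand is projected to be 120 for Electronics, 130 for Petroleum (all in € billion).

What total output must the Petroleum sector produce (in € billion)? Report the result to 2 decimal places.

Technical coefficients a_ij = z_ij / X_j:
  a_EE = 504/1120 = 0.45, a_PE = 504/1120 = 0.45
  a_EP = 120/600 = 0.20, a_PP = 0/600 = 0.00
I − A =
  [   0.55    -0.20]
  [  -0.45     1.00]
det(I−A) = (0.55)(1.00) − (-0.20)(-0.45) = 0.4600
adj(I−A) = [[1.00, 0.20], [0.45, 0.55]]
(I − A)⁻¹ = adj(I−A) / det(I−A) ≈
  [   2.1739     0.4348]
  [   0.9783     1.1957]
x = (I − A)⁻¹ d = adj(I−A)·d / det(I−A), with det(I−A) = 0.4600:
  x_E = (1.00·120 + 0.20·130) / 0.4600 = 146.00 / 0.4600 ≈ 317.39
  x_P = (0.45·120 + 0.55·130) / 0.4600 = 125.50 / 0.4600 ≈ 272.83

x_P = 272.83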